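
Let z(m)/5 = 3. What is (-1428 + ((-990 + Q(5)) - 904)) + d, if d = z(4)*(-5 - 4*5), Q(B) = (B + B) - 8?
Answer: -3695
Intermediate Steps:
z(m) = 15 (z(m) = 5*3 = 15)
Q(B) = -8 + 2*B (Q(B) = 2*B - 8 = -8 + 2*B)
d = -375 (d = 15*(-5 - 4*5) = 15*(-5 - 20) = 15*(-25) = -375)
(-1428 + ((-990 + Q(5)) - 904)) + d = (-1428 + ((-990 + (-8 + 2*5)) - 904)) - 375 = (-1428 + ((-990 + (-8 + 10)) - 904)) - 375 = (-1428 + ((-990 + 2) - 904)) - 375 = (-1428 + (-988 - 904)) - 375 = (-1428 - 1892) - 375 = -3320 - 375 = -3695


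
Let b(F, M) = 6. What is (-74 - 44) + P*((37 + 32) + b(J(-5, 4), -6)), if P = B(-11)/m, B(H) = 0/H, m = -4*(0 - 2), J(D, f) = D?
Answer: -118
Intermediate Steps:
m = 8 (m = -4*(-2) = 8)
B(H) = 0
P = 0 (P = 0/8 = 0*(⅛) = 0)
(-74 - 44) + P*((37 + 32) + b(J(-5, 4), -6)) = (-74 - 44) + 0*((37 + 32) + 6) = -118 + 0*(69 + 6) = -118 + 0*75 = -118 + 0 = -118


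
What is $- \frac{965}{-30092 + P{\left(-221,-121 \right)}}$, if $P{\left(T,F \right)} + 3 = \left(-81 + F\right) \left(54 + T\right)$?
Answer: $- \frac{965}{3639} \approx -0.26518$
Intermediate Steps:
$P{\left(T,F \right)} = -3 + \left(-81 + F\right) \left(54 + T\right)$
$- \frac{965}{-30092 + P{\left(-221,-121 \right)}} = - \frac{965}{-30092 - -33731} = - \frac{965}{-30092 + \left(-4377 + 17901 - 6534 + 26741\right)} = - \frac{965}{-30092 + 33731} = - \frac{965}{3639}$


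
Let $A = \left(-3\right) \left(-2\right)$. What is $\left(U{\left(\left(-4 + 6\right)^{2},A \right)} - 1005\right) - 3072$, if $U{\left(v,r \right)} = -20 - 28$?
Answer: $-4125$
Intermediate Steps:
$A = 6$
$U{\left(v,r \right)} = -48$
$\left(U{\left(\left(-4 + 6\right)^{2},A \right)} - 1005\right) - 3072 = \left(-48 - 1005\right) - 3072 = -1053 - 3072 = -4125$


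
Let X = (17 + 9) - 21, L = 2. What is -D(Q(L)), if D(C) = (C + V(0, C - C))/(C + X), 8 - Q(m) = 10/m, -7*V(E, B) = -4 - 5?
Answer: -15/28 ≈ -0.53571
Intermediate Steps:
V(E, B) = 9/7 (V(E, B) = -(-4 - 5)/7 = -⅐*(-9) = 9/7)
Q(m) = 8 - 10/m
X = 5 (X = 26 - 21 = 5)
D(C) = (9/7 + C)/(5 + C) (D(C) = (C + 9/7)/(C + 5) = (9/7 + C)/(5 + C))
-D(Q(L)) = -(9/7 + (8 - 10/2))/(5 + (8 - 10/2)) = -(9/7 + (8 - 10*½))/(5 + (8 - 10*½)) = -(9/7 + (8 - 5))/(5 + (8 - 5)) = -(9/7 + 3)/(5 + 3) = -30/(8*7) = -1*15/28 = -15/28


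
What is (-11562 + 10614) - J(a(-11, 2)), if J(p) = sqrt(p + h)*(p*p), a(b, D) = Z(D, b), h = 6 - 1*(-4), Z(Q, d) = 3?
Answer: -948 - 9*sqrt(13) ≈ -980.45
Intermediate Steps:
h = 10 (h = 6 + 4 = 10)
a(b, D) = 3
J(p) = p**2*sqrt(10 + p) (J(p) = sqrt(p + 10)*(p*p) = sqrt(10 + p)*p**2 = p**2*sqrt(10 + p))
(-11562 + 10614) - J(a(-11, 2)) = (-11562 + 10614) - 3**2*sqrt(10 + 3) = -948 - 9*sqrt(13)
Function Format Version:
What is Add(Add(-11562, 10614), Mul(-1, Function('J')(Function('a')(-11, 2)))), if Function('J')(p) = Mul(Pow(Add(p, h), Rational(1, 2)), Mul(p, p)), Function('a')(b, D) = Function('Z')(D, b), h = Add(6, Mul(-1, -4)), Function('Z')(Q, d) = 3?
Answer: Add(-948, Mul(-9, Pow(13, Rational(1, 2)))) ≈ -980.45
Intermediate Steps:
h = 10 (h = Add(6, 4) = 10)
Function('a')(b, D) = 3
Function('J')(p) = Mul(Pow(p, 2), Pow(Add(10, p), Rational(1, 2))) (Function('J')(p) = Mul(Pow(Add(p, 10), Rational(1, 2)), Mul(p, p)) = Mul(Pow(Add(10, p), Rational(1, 2)), Pow(p, 2)) = Mul(Pow(p, 2), Pow(Add(10, p), Rational(1, 2))))
Add(Add(-11562, 10614), Mul(-1, Function('J')(Function('a')(-11, 2)))) = Add(Add(-11562, 10614), Mul(-1, Mul(Pow(3, 2), Pow(Add(10, 3), Rational(1, 2))))) = Add(-948, Mul(-1, Mul(9, Pow(13, Rational(1, 2))))) = Add(-948, Mul(-9, Pow(13, Rational(1, 2))))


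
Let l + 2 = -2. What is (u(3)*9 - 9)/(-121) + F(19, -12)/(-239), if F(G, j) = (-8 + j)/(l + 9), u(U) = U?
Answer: -3818/28919 ≈ -0.13202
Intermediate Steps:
l = -4 (l = -2 - 2 = -4)
F(G, j) = -8/5 + j/5 (F(G, j) = (-8 + j)/(-4 + 9) = (-8 + j)/5 = (-8 + j)*(⅕) = -8/5 + j/5)
(u(3)*9 - 9)/(-121) + F(19, -12)/(-239) = (3*9 - 9)/(-121) + (-8/5 + (⅕)*(-12))/(-239) = (27 - 9)*(-1/121) + (-8/5 - 12/5)*(-1/239) = 18*(-1/121) - 4*(-1/239) = -18/121 + 4/239 = -3818/28919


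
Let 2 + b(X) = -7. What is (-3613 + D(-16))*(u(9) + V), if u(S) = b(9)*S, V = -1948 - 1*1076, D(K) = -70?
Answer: 11435715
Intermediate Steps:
b(X) = -9 (b(X) = -2 - 7 = -9)
V = -3024 (V = -1948 - 1076 = -3024)
u(S) = -9*S
(-3613 + D(-16))*(u(9) + V) = (-3613 - 70)*(-9*9 - 3024) = -3683*(-81 - 3024) = -3683*(-3105) = 11435715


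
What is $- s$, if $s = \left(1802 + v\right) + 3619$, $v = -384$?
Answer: $-5037$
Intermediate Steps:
$s = 5037$ ($s = \left(1802 - 384\right) + 3619 = 1418 + 3619 = 5037$)
$- s = \left(-1\right) 5037 = -5037$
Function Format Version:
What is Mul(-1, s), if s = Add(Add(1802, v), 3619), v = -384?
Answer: -5037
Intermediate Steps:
s = 5037 (s = Add(Add(1802, -384), 3619) = Add(1418, 3619) = 5037)
Mul(-1, s) = Mul(-1, 5037) = -5037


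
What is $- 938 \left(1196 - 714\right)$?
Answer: $-452116$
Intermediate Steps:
$- 938 \left(1196 - 714\right) = \left(-938\right) 482 = -452116$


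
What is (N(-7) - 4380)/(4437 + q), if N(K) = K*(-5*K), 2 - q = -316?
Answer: -925/951 ≈ -0.97266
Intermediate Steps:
q = 318 (q = 2 - 1*(-316) = 2 + 316 = 318)
N(K) = -5*K²
(N(-7) - 4380)/(4437 + q) = (-5*(-7)² - 4380)/(4437 + 318) = (-5*49 - 4380)/4755 = (-245 - 4380)*(1/4755) = -4625*1/4755 = -925/951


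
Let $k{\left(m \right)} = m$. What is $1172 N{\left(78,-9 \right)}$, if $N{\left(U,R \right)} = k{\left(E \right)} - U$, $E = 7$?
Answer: $-83212$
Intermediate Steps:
$N{\left(U,R \right)} = 7 - U$
$1172 N{\left(78,-9 \right)} = 1172 \left(7 - 78\right) = 1172 \left(-71\right) = -83212$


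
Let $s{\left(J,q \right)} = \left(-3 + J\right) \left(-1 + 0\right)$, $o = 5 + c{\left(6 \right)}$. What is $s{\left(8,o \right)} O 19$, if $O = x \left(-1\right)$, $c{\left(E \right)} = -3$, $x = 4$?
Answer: $380$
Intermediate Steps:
$o = 2$ ($o = 5 - 3 = 2$)
$s{\left(J,q \right)} = 3 - J$ ($s{\left(J,q \right)} = \left(-3 + J\right) \left(-1\right) = 3 - J$)
$O = -4$ ($O = 4 \left(-1\right) = -4$)
$s{\left(8,o \right)} O 19 = \left(3 - 8\right) \left(-4\right) 19 = \left(-5\right) \left(-4\right) 19 = 20 \cdot 19 = 380$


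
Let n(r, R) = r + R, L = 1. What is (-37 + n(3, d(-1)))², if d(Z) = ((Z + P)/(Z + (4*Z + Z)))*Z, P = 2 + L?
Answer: 10201/9 ≈ 1133.4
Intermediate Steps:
P = 3 (P = 2 + 1 = 3)
d(Z) = ½ + Z/6 (d(Z) = ((Z + 3)/(Z + (4*Z + Z)))*Z = ((3 + Z)/(Z + 5*Z))*Z = ((3 + Z)/((6*Z)))*Z = ((3 + Z)*(1/(6*Z)))*Z = ((3 + Z)/(6*Z))*Z = ½ + Z/6)
n(r, R) = R + r
(-37 + n(3, d(-1)))² = (-37 + ((½ + (⅙)*(-1)) + 3))² = (-37 + ((½ - ⅙) + 3))² = (-37 + (⅓ + 3))² = (-37 + 10/3)² = (-101/3)² = 10201/9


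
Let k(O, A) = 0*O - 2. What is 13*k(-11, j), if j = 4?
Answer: -26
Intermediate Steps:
k(O, A) = -2 (k(O, A) = 0 - 2 = -2)
13*k(-11, j) = 13*(-2) = -26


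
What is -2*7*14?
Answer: -196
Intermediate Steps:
-2*7*14 = -14*14 = -196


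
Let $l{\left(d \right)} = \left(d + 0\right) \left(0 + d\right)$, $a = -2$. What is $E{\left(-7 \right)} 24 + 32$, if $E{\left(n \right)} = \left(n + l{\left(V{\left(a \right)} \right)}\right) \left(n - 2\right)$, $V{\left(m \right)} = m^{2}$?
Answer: $-1912$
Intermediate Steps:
$l{\left(d \right)} = d^{2}$ ($l{\left(d \right)} = d d = d^{2}$)
$E{\left(n \right)} = \left(-2 + n\right) \left(16 + n\right)$ ($E{\left(n \right)} = \left(n + \left(\left(-2\right)^{2}\right)^{2}\right) \left(n - 2\right) = \left(n + 4^{2}\right) \left(-2 + n\right) = \left(n + 16\right) \left(-2 + n\right) = \left(16 + n\right) \left(-2 + n\right) = \left(-2 + n\right) \left(16 + n\right)$)
$E{\left(-7 \right)} 24 + 32 = \left(-32 + \left(-7\right)^{2} + 14 \left(-7\right)\right) 24 + 32 = \left(-32 + 49 - 98\right) 24 + 32 = \left(-81\right) 24 + 32 = -1944 + 32 = -1912$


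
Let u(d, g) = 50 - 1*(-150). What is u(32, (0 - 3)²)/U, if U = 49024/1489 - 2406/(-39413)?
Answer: 5868595700/967882723 ≈ 6.0633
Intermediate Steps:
u(d, g) = 200 (u(d, g) = 50 + 150 = 200)
U = 1935765446/58685957 (U = 49024*(1/1489) - 2406*(-1/39413) = 49024/1489 + 2406/39413 = 1935765446/58685957 ≈ 32.985)
u(32, (0 - 3)²)/U = 200/(1935765446/58685957) = 200*(58685957/1935765446) = 5868595700/967882723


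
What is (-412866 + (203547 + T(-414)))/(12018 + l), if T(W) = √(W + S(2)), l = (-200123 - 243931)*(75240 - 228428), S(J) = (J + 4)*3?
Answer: -69773/22674585390 + I*√11/11337292695 ≈ -3.0771e-6 + 2.9254e-10*I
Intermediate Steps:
S(J) = 12 + 3*J (S(J) = (4 + J)*3 = 12 + 3*J)
l = 68023744152 (l = -444054*(-153188) = 68023744152)
T(W) = √(18 + W) (T(W) = √(W + (12 + 3*2)) = √(W + (12 + 6)) = √(W + 18) = √(18 + W))
(-412866 + (203547 + T(-414)))/(12018 + l) = (-412866 + (203547 + √(18 - 414)))/(12018 + 68023744152) = (-412866 + (203547 + √(-396)))/68023756170 = (-412866 + (203547 + 6*I*√11))*(1/68023756170) = (-209319 + 6*I*√11)*(1/68023756170) = -69773/22674585390 + I*√11/11337292695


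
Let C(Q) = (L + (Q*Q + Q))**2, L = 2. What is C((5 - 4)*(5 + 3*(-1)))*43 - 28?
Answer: 2724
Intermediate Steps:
C(Q) = (2 + Q + Q**2)**2 (C(Q) = (2 + (Q*Q + Q))**2 = (2 + (Q**2 + Q))**2 = (2 + (Q + Q**2))**2 = (2 + Q + Q**2)**2)
C((5 - 4)*(5 + 3*(-1)))*43 - 28 = (2 + (5 - 4)*(5 + 3*(-1)) + ((5 - 4)*(5 + 3*(-1)))**2)**2*43 - 28 = (2 + 1*(5 - 3) + (1*(5 - 3))**2)**2*43 - 28 = (2 + 1*2 + (1*2)**2)**2*43 - 28 = (2 + 2 + 2**2)**2*43 - 28 = (2 + 2 + 4)**2*43 - 28 = 8**2*43 - 28 = 64*43 - 28 = 2752 - 28 = 2724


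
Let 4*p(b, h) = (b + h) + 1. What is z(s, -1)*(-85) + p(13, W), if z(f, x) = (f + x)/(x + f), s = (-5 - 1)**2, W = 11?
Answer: -315/4 ≈ -78.750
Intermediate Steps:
p(b, h) = 1/4 + b/4 + h/4 (p(b, h) = ((b + h) + 1)/4 = (1 + b + h)/4 = 1/4 + b/4 + h/4)
s = 36 (s = (-6)**2 = 36)
z(f, x) = 1 (z(f, x) = (f + x)/(f + x) = 1)
z(s, -1)*(-85) + p(13, W) = 1*(-85) + (1/4 + (1/4)*13 + (1/4)*11) = -85 + (1/4 + 13/4 + 11/4) = -85 + 25/4 = -315/4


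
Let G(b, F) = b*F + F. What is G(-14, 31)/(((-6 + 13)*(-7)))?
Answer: 403/49 ≈ 8.2245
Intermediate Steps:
G(b, F) = F + F*b (G(b, F) = F*b + F = F + F*b)
G(-14, 31)/(((-6 + 13)*(-7))) = (31*(1 - 14))/(((-6 + 13)*(-7))) = (31*(-13))/((7*(-7))) = -403/(-49) = -403*(-1/49) = 403/49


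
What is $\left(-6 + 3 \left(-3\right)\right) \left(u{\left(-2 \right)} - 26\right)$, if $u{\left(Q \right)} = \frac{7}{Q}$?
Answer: $\frac{885}{2} \approx 442.5$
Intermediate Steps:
$\left(-6 + 3 \left(-3\right)\right) \left(u{\left(-2 \right)} - 26\right) = \left(-6 + 3 \left(-3\right)\right) \left(\frac{7}{-2} - 26\right) = \left(-6 - 9\right) \left(7 \left(- \frac{1}{2}\right) + \left(-54 + 28\right)\right) = - 15 \left(- \frac{7}{2} - 26\right) = \left(-15\right) \left(- \frac{59}{2}\right) = \frac{885}{2}$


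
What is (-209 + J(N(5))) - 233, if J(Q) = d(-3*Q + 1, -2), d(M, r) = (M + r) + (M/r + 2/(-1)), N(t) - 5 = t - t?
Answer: -453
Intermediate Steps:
N(t) = 5 (N(t) = 5 + (t - t) = 5 + 0 = 5)
d(M, r) = -2 + M + r + M/r (d(M, r) = (M + r) + (M/r + 2*(-1)) = (M + r) + (M/r - 2) = (M + r) + (-2 + M/r) = -2 + M + r + M/r)
J(Q) = -7/2 - 3*Q/2 (J(Q) = -2 + (-3*Q + 1) - 2 + (-3*Q + 1)/(-2) = -2 + (1 - 3*Q) - 2 + (1 - 3*Q)*(-1/2) = -2 + (1 - 3*Q) - 2 + (-1/2 + 3*Q/2) = -7/2 - 3*Q/2)
(-209 + J(N(5))) - 233 = (-209 + (-7/2 - 3/2*5)) - 233 = (-209 + (-7/2 - 15/2)) - 233 = (-209 - 11) - 233 = -220 - 233 = -453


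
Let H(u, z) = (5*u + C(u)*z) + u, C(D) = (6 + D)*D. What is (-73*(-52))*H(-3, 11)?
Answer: -444132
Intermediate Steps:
C(D) = D*(6 + D)
H(u, z) = 6*u + u*z*(6 + u) (H(u, z) = (5*u + (u*(6 + u))*z) + u = (5*u + u*z*(6 + u)) + u = 6*u + u*z*(6 + u))
(-73*(-52))*H(-3, 11) = (-73*(-52))*(-3*(6 + 11*(6 - 3))) = 3796*(-3*(6 + 11*3)) = 3796*(-3*(6 + 33)) = 3796*(-3*39) = 3796*(-117) = -444132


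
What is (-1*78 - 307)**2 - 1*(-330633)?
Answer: 478858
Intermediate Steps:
(-1*78 - 307)**2 - 1*(-330633) = (-78 - 307)**2 + 330633 = (-385)**2 + 330633 = 148225 + 330633 = 478858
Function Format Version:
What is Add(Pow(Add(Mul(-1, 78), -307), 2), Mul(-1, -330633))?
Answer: 478858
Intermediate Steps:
Add(Pow(Add(Mul(-1, 78), -307), 2), Mul(-1, -330633)) = Add(Pow(Add(-78, -307), 2), 330633) = Add(Pow(-385, 2), 330633) = Add(148225, 330633) = 478858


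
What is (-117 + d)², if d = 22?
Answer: 9025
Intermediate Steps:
(-117 + d)² = (-117 + 22)² = (-95)² = 9025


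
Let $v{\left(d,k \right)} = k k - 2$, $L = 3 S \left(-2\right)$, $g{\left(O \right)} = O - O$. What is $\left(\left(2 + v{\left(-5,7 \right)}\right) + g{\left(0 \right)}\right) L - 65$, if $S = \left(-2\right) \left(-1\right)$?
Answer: $-653$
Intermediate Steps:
$g{\left(O \right)} = 0$
$S = 2$
$L = -12$ ($L = 3 \cdot 2 \left(-2\right) = 6 \left(-2\right) = -12$)
$v{\left(d,k \right)} = -2 + k^{2}$ ($v{\left(d,k \right)} = k^{2} - 2 = -2 + k^{2}$)
$\left(\left(2 + v{\left(-5,7 \right)}\right) + g{\left(0 \right)}\right) L - 65 = \left(\left(2 - \left(2 - 7^{2}\right)\right) + 0\right) \left(-12\right) - 65 = \left(\left(2 + \left(-2 + 49\right)\right) + 0\right) \left(-12\right) - 65 = \left(\left(2 + 47\right) + 0\right) \left(-12\right) - 65 = \left(49 + 0\right) \left(-12\right) - 65 = 49 \left(-12\right) - 65 = -588 - 65 = -653$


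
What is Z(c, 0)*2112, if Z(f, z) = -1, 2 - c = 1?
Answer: -2112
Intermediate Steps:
c = 1 (c = 2 - 1*1 = 2 - 1 = 1)
Z(c, 0)*2112 = -1*2112 = -2112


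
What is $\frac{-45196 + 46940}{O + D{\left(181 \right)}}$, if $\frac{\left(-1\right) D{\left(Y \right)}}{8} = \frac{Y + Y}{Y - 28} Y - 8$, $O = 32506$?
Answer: $\frac{133416}{2229517} \approx 0.059841$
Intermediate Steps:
$D{\left(Y \right)} = 64 - \frac{16 Y^{2}}{-28 + Y}$ ($D{\left(Y \right)} = - 8 \left(\frac{Y + Y}{Y - 28} Y - 8\right) = - 8 \left(\frac{2 Y}{-28 + Y} Y - 8\right) = - 8 \left(\frac{2 Y^{2}}{-28 + Y} - 8\right) = - 8 \left(-8 + \frac{2 Y^{2}}{-28 + Y}\right) = 64 - \frac{16 Y^{2}}{-28 + Y}$)
$\frac{-45196 + 46940}{O + D{\left(181 \right)}} = \frac{-45196 + 46940}{32506 + \frac{16 \left(-112 - 181^{2} + 4 \cdot 181\right)}{-28 + 181}} = \frac{1744}{32506 + \frac{16 \left(-112 - 32761 + 724\right)}{153}} = \frac{1744}{32506 + 16 \cdot \frac{1}{153} \left(-112 - 32761 + 724\right)} = \frac{1744}{32506 + 16 \cdot \frac{1}{153} \left(-32149\right)} = \frac{1744}{32506 - \frac{514384}{153}} = \frac{1744}{\frac{4459034}{153}} = 1744 \cdot \frac{153}{4459034} = \frac{133416}{2229517}$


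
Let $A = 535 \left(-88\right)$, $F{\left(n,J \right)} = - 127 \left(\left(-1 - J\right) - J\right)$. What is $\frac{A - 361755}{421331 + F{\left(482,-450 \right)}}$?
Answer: $- \frac{408835}{307158} \approx -1.331$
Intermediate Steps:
$F{\left(n,J \right)} = 127 + 254 J$ ($F{\left(n,J \right)} = - 127 \left(-1 - 2 J\right) = 127 + 254 J$)
$A = -47080$
$\frac{A - 361755}{421331 + F{\left(482,-450 \right)}} = \frac{-47080 - 361755}{421331 + \left(127 + 254 \left(-450\right)\right)} = - \frac{408835}{421331 + \left(127 - 114300\right)} = - \frac{408835}{421331 - 114173} = - \frac{408835}{307158}$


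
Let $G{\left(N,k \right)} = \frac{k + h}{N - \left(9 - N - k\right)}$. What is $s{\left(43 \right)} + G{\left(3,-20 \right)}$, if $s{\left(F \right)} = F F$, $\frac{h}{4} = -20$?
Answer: $\frac{42627}{23} \approx 1853.3$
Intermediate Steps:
$h = -80$ ($h = 4 \left(-20\right) = -80$)
$s{\left(F \right)} = F^{2}$
$G{\left(N,k \right)} = \frac{-80 + k}{-9 + k + 2 N}$ ($G{\left(N,k \right)} = \frac{k - 80}{N - \left(9 - N - k\right)} = \frac{-80 + k}{N + \left(-9 + N + k\right)} = \frac{-80 + k}{-9 + k + 2 N}$)
$s{\left(43 \right)} + G{\left(3,-20 \right)} = 43^{2} + \frac{-80 - 20}{-9 - 20 + 2 \cdot 3} = 1849 + \frac{1}{-9 - 20 + 6} \left(-100\right) = 1849 + \frac{1}{-23} \left(-100\right) = 1849 - - \frac{100}{23} = 1849 + \frac{100}{23} = \frac{42627}{23}$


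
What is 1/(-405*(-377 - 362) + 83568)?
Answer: 1/382863 ≈ 2.6119e-6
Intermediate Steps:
1/(-405*(-377 - 362) + 83568) = 1/(-405*(-739) + 83568) = 1/(299295 + 83568) = 1/382863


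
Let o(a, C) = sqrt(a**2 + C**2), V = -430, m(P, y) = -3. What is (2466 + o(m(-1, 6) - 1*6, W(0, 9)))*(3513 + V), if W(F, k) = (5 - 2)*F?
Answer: 7630425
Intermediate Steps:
W(F, k) = 3*F
o(a, C) = sqrt(C**2 + a**2)
(2466 + o(m(-1, 6) - 1*6, W(0, 9)))*(3513 + V) = (2466 + sqrt((3*0)**2 + (-3 - 1*6)**2))*(3513 - 430) = (2466 + sqrt(0**2 + (-3 - 6)**2))*3083 = (2466 + sqrt(0 + (-9)**2))*3083 = (2466 + sqrt(0 + 81))*3083 = (2466 + sqrt(81))*3083 = (2466 + 9)*3083 = 2475*3083 = 7630425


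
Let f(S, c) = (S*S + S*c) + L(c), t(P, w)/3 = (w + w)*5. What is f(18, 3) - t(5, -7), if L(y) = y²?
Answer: 597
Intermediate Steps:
t(P, w) = 30*w (t(P, w) = 3*((w + w)*5) = 3*((2*w)*5) = 3*(10*w) = 30*w)
f(S, c) = S² + c² + S*c (f(S, c) = (S*S + S*c) + c² = (S² + S*c) + c² = S² + c² + S*c)
f(18, 3) - t(5, -7) = (18² + 3² + 18*3) - 30*(-7) = (324 + 9 + 54) - 1*(-210) = 387 + 210 = 597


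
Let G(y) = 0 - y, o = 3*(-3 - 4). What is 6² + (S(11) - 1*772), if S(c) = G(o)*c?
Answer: -505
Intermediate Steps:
o = -21 (o = 3*(-7) = -21)
G(y) = -y
S(c) = 21*c (S(c) = (-1*(-21))*c = 21*c)
6² + (S(11) - 1*772) = 6² + (21*11 - 1*772) = 36 + (231 - 772) = 36 - 541 = -505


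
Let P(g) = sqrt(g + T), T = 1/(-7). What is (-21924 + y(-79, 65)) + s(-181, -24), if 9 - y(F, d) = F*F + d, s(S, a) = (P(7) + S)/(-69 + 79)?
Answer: -282391/10 + 2*sqrt(21)/35 ≈ -28239.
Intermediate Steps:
T = -1/7 ≈ -0.14286
P(g) = sqrt(-1/7 + g) (P(g) = sqrt(g - 1/7) = sqrt(-1/7 + g))
s(S, a) = S/10 + 2*sqrt(21)/35 (s(S, a) = (sqrt(-7 + 49*7)/7 + S)/(-69 + 79) = (sqrt(-7 + 343)/7 + S)/10 = (sqrt(336)/7 + S)*(1/10) = ((4*sqrt(21))/7 + S)*(1/10) = (4*sqrt(21)/7 + S)*(1/10) = (S + 4*sqrt(21)/7)*(1/10) = S/10 + 2*sqrt(21)/35)
y(F, d) = 9 - d - F**2 (y(F, d) = 9 - (F*F + d) = 9 - (F**2 + d) = 9 - (d + F**2) = 9 + (-d - F**2) = 9 - d - F**2)
(-21924 + y(-79, 65)) + s(-181, -24) = (-21924 + (9 - 1*65 - 1*(-79)**2)) + ((1/10)*(-181) + 2*sqrt(21)/35) = (-21924 + (9 - 65 - 1*6241)) + (-181/10 + 2*sqrt(21)/35) = (-21924 + (9 - 65 - 6241)) + (-181/10 + 2*sqrt(21)/35) = (-21924 - 6297) + (-181/10 + 2*sqrt(21)/35) = -28221 + (-181/10 + 2*sqrt(21)/35) = -282391/10 + 2*sqrt(21)/35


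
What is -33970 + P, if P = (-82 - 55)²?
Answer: -15201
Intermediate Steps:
P = 18769 (P = (-137)² = 18769)
-33970 + P = -33970 + 18769 = -15201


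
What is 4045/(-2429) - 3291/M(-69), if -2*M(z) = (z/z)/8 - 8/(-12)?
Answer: 383627417/46151 ≈ 8312.4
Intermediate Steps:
M(z) = -19/48 (M(z) = -((z/z)/8 - 8/(-12))/2 = -(1*(1/8) - 8*(-1/12))/2 = -(1/8 + 2/3)/2 = -1/2*19/24 = -19/48)
4045/(-2429) - 3291/M(-69) = 4045/(-2429) - 3291/(-19/48) = 4045*(-1/2429) - 3291*(-48/19) = -4045/2429 + 157968/19 = 383627417/46151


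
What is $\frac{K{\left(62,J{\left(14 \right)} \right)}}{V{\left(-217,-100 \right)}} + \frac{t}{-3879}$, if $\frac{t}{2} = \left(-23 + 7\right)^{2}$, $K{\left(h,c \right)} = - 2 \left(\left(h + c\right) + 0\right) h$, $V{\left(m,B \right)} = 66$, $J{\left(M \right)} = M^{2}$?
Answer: $- \frac{20688460}{42669} \approx -484.86$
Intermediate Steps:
$K{\left(h,c \right)} = h \left(- 2 c - 2 h\right)$ ($K{\left(h,c \right)} = - 2 \left(\left(c + h\right) + 0\right) h = - 2 \left(c + h\right) h = \left(- 2 c - 2 h\right) h = h \left(- 2 c - 2 h\right)$)
$t = 512$ ($t = 2 \left(-23 + 7\right)^{2} = 2 \left(-16\right)^{2} = 2 \cdot 256 = 512$)
$\frac{K{\left(62,J{\left(14 \right)} \right)}}{V{\left(-217,-100 \right)}} + \frac{t}{-3879} = \frac{\left(-2\right) 62 \left(14^{2} + 62\right)}{66} + \frac{512}{-3879} = \left(-2\right) 62 \left(196 + 62\right) \frac{1}{66} + 512 \left(- \frac{1}{3879}\right) = \left(-2\right) 62 \cdot 258 \cdot \frac{1}{66} - \frac{512}{3879} = \left(-31992\right) \frac{1}{66} - \frac{512}{3879} = - \frac{5332}{11} - \frac{512}{3879} = - \frac{20688460}{42669}$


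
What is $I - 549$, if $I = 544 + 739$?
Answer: $734$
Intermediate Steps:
$I = 1283$
$I - 549 = 1283 - 549 = 734$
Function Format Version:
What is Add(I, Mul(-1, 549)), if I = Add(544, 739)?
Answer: 734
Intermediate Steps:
I = 1283
Add(I, Mul(-1, 549)) = Add(1283, Mul(-1, 549)) = Add(1283, -549) = 734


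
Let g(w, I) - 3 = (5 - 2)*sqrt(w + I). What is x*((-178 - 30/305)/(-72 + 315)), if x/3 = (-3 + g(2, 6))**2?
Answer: -86912/549 ≈ -158.31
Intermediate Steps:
g(w, I) = 3 + 3*sqrt(I + w) (g(w, I) = 3 + (5 - 2)*sqrt(w + I) = 3 + 3*sqrt(I + w))
x = 216 (x = 3*(-3 + (3 + 3*sqrt(6 + 2)))**2 = 3*(-3 + (3 + 3*sqrt(8)))**2 = 3*(-3 + (3 + 3*(2*sqrt(2))))**2 = 3*(-3 + (3 + 6*sqrt(2)))**2 = 3*(6*sqrt(2))**2 = 3*72 = 216)
x*((-178 - 30/305)/(-72 + 315)) = 216*((-178 - 30/305)/(-72 + 315)) = 216*((-178 - 30*1/305)/243) = 216*((-178 - 6/61)*(1/243)) = 216*(-10864/61*1/243) = 216*(-10864/14823) = -86912/549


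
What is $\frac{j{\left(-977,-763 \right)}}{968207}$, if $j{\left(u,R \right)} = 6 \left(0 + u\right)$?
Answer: $- \frac{6}{991} \approx -0.0060545$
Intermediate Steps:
$j{\left(u,R \right)} = 6 u$
$\frac{j{\left(-977,-763 \right)}}{968207} = \frac{6 \left(-977\right)}{968207} = \left(-5862\right) \frac{1}{968207} = - \frac{6}{991}$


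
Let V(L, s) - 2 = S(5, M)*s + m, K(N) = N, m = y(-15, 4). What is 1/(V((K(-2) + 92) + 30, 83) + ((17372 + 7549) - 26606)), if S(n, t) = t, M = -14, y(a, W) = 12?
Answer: -1/2833 ≈ -0.00035298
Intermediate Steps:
m = 12
V(L, s) = 14 - 14*s (V(L, s) = 2 + (-14*s + 12) = 2 + (12 - 14*s) = 14 - 14*s)
1/(V((K(-2) + 92) + 30, 83) + ((17372 + 7549) - 26606)) = 1/((14 - 14*83) + ((17372 + 7549) - 26606)) = 1/((14 - 1162) + (24921 - 26606)) = 1/(-1148 - 1685) = 1/(-2833) = -1/2833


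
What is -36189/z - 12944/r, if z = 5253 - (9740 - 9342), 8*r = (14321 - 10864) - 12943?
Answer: 79728053/23027265 ≈ 3.4623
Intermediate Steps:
r = -4743/4 (r = ((14321 - 10864) - 12943)/8 = (3457 - 12943)/8 = (⅛)*(-9486) = -4743/4 ≈ -1185.8)
z = 4855 (z = 5253 - 1*398 = 5253 - 398 = 4855)
-36189/z - 12944/r = -36189/4855 - 12944/(-4743/4) = -36189*1/4855 - 12944*(-4/4743) = -36189/4855 + 51776/4743 = 79728053/23027265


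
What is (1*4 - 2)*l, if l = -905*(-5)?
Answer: 9050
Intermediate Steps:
l = 4525
(1*4 - 2)*l = (1*4 - 2)*4525 = (4 - 2)*4525 = 2*4525 = 9050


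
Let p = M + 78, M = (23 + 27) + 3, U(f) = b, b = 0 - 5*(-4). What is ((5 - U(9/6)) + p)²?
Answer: 13456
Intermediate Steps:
b = 20 (b = 0 + 20 = 20)
U(f) = 20
M = 53 (M = 50 + 3 = 53)
p = 131 (p = 53 + 78 = 131)
((5 - U(9/6)) + p)² = ((5 - 1*20) + 131)² = ((5 - 20) + 131)² = (-15 + 131)² = 116² = 13456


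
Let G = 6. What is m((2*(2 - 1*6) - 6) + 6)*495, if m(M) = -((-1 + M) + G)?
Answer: 1485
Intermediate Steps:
m(M) = -5 - M (m(M) = -((-1 + M) + 6) = -(5 + M) = -5 - M)
m((2*(2 - 1*6) - 6) + 6)*495 = (-5 - ((2*(2 - 1*6) - 6) + 6))*495 = (-5 - ((2*(2 - 6) - 6) + 6))*495 = (-5 - ((2*(-4) - 6) + 6))*495 = (-5 - ((-8 - 6) + 6))*495 = (-5 - (-14 + 6))*495 = (-5 - 1*(-8))*495 = (-5 + 8)*495 = 3*495 = 1485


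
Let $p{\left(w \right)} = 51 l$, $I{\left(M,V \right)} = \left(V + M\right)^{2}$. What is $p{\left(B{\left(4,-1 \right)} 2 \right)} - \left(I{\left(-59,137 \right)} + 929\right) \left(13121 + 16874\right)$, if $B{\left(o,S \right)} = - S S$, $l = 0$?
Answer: $-210354935$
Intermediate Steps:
$I{\left(M,V \right)} = \left(M + V\right)^{2}$
$B{\left(o,S \right)} = - S^{2}$
$p{\left(w \right)} = 0$ ($p{\left(w \right)} = 51 \cdot 0 = 0$)
$p{\left(B{\left(4,-1 \right)} 2 \right)} - \left(I{\left(-59,137 \right)} + 929\right) \left(13121 + 16874\right) = 0 - \left(\left(-59 + 137\right)^{2} + 929\right) \left(13121 + 16874\right) = 0 - \left(78^{2} + 929\right) 29995 = 0 - \left(6084 + 929\right) 29995 = 0 - 7013 \cdot 29995 = 0 - 210354935 = -210354935$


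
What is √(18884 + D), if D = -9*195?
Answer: √17129 ≈ 130.88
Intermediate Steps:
D = -1755
√(18884 + D) = √(18884 - 1755) = √17129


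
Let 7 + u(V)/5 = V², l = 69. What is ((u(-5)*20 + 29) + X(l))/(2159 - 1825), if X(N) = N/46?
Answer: 3661/668 ≈ 5.4805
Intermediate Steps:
u(V) = -35 + 5*V²
X(N) = N/46 (X(N) = N*(1/46) = N/46)
((u(-5)*20 + 29) + X(l))/(2159 - 1825) = (((-35 + 5*(-5)²)*20 + 29) + (1/46)*69)/(2159 - 1825) = (((-35 + 5*25)*20 + 29) + 3/2)/334 = (((-35 + 125)*20 + 29) + 3/2)*(1/334) = ((90*20 + 29) + 3/2)*(1/334) = ((1800 + 29) + 3/2)*(1/334) = (1829 + 3/2)*(1/334) = (3661/2)*(1/334) = 3661/668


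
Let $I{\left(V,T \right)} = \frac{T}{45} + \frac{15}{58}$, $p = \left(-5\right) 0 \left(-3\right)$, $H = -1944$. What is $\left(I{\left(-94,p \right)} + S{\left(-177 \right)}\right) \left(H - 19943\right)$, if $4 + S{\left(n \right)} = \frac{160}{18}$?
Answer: $- \frac{58810369}{522} \approx -1.1266 \cdot 10^{5}$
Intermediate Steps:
$p = 0$ ($p = 0 \left(-3\right) = 0$)
$I{\left(V,T \right)} = \frac{15}{58} + \frac{T}{45}$ ($I{\left(V,T \right)} = T \frac{1}{45} + 15 \cdot \frac{1}{58} = \frac{T}{45} + \frac{15}{58} = \frac{15}{58} + \frac{T}{45}$)
$S{\left(n \right)} = \frac{44}{9}$ ($S{\left(n \right)} = -4 + \frac{160}{18} = -4 + 160 \cdot \frac{1}{18} = -4 + \frac{80}{9} = \frac{44}{9}$)
$\left(I{\left(-94,p \right)} + S{\left(-177 \right)}\right) \left(H - 19943\right) = \left(\left(\frac{15}{58} + \frac{1}{45} \cdot 0\right) + \frac{44}{9}\right) \left(-1944 - 19943\right) = \left(\left(\frac{15}{58} + 0\right) + \frac{44}{9}\right) \left(-21887\right) = \left(\frac{15}{58} + \frac{44}{9}\right) \left(-21887\right) = \frac{2687}{522} \left(-21887\right) = - \frac{58810369}{522}$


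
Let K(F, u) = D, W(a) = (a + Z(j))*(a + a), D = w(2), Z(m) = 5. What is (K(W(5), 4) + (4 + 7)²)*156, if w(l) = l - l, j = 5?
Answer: 18876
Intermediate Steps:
w(l) = 0
D = 0
W(a) = 2*a*(5 + a) (W(a) = (a + 5)*(a + a) = (5 + a)*(2*a) = 2*a*(5 + a))
K(F, u) = 0
(K(W(5), 4) + (4 + 7)²)*156 = (0 + (4 + 7)²)*156 = (0 + 11²)*156 = (0 + 121)*156 = 121*156 = 18876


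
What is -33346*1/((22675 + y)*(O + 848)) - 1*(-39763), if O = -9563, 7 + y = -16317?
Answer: 2200840928641/55348965 ≈ 39763.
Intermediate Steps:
y = -16324 (y = -7 - 16317 = -16324)
-33346*1/((22675 + y)*(O + 848)) - 1*(-39763) = -33346*1/((-9563 + 848)*(22675 - 16324)) - 1*(-39763) = -33346/((-8715*6351)) + 39763 = -33346/(-55348965) + 39763 = -33346*(-1/55348965) + 39763 = 33346/55348965 + 39763 = 2200840928641/55348965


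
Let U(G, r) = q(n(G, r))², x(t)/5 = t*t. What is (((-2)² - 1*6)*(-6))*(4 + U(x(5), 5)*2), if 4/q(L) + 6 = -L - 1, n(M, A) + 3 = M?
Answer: 266384/5547 ≈ 48.023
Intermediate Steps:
n(M, A) = -3 + M
q(L) = 4/(-7 - L) (q(L) = 4/(-6 + (-L - 1)) = 4/(-6 + (-1 - L)) = 4/(-7 - L))
x(t) = 5*t² (x(t) = 5*(t*t) = 5*t²)
U(G, r) = 16/(4 + G)² (U(G, r) = (-4/(7 + (-3 + G)))² = (-4/(4 + G))² = 16/(4 + G)²)
(((-2)² - 1*6)*(-6))*(4 + U(x(5), 5)*2) = (((-2)² - 1*6)*(-6))*(4 + (16/(4 + 5*5²)²)*2) = ((4 - 6)*(-6))*(4 + (16/(4 + 5*25)²)*2) = (-2*(-6))*(4 + (16/(4 + 125)²)*2) = 12*(4 + (16/129²)*2) = 12*(4 + (16*(1/16641))*2) = 12*(4 + (16/16641)*2) = 12*(4 + 32/16641) = 12*(66596/16641) = 266384/5547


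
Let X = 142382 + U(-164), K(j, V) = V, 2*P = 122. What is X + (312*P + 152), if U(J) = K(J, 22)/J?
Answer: 13248401/82 ≈ 1.6157e+5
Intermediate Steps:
P = 61 (P = (1/2)*122 = 61)
U(J) = 22/J
X = 11675313/82 (X = 142382 + 22/(-164) = 142382 + 22*(-1/164) = 142382 - 11/82 = 11675313/82 ≈ 1.4238e+5)
X + (312*P + 152) = 11675313/82 + (312*61 + 152) = 11675313/82 + (19032 + 152) = 11675313/82 + 19184 = 13248401/82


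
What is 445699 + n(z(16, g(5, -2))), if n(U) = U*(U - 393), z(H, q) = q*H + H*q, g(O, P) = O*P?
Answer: 673859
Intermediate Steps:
z(H, q) = 2*H*q (z(H, q) = H*q + H*q = 2*H*q)
n(U) = U*(-393 + U)
445699 + n(z(16, g(5, -2))) = 445699 + (2*16*(5*(-2)))*(-393 + 2*16*(5*(-2))) = 445699 + (2*16*(-10))*(-393 + 2*16*(-10)) = 445699 - 320*(-393 - 320) = 445699 - 320*(-713) = 445699 + 228160 = 673859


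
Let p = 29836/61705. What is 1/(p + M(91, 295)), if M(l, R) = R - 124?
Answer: 61705/10581391 ≈ 0.0058315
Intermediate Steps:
p = 29836/61705 (p = 29836*(1/61705) = 29836/61705 ≈ 0.48353)
M(l, R) = -124 + R
1/(p + M(91, 295)) = 1/(29836/61705 + (-124 + 295)) = 1/(29836/61705 + 171) = 1/(10581391/61705) = 61705/10581391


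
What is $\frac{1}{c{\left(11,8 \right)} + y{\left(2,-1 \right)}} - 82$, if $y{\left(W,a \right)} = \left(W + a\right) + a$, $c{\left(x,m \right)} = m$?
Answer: $- \frac{655}{8} \approx -81.875$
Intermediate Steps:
$y{\left(W,a \right)} = W + 2 a$
$\frac{1}{c{\left(11,8 \right)} + y{\left(2,-1 \right)}} - 82 = \frac{1}{8 + \left(2 + 2 \left(-1\right)\right)} - 82 = \frac{1}{8 + \left(2 - 2\right)} - 82 = \frac{1}{8 + 0} - 82 = \frac{1}{8} - 82 = - \frac{655}{8}$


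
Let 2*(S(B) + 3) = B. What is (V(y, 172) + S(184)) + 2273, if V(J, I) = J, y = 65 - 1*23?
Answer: 2404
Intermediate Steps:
S(B) = -3 + B/2
y = 42 (y = 65 - 23 = 42)
(V(y, 172) + S(184)) + 2273 = (42 + (-3 + (½)*184)) + 2273 = (42 + (-3 + 92)) + 2273 = (42 + 89) + 2273 = 131 + 2273 = 2404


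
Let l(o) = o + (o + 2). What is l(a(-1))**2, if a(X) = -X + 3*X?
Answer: 4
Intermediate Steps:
a(X) = 2*X
l(o) = 2 + 2*o (l(o) = o + (2 + o) = 2 + 2*o)
l(a(-1))**2 = (2 + 2*(2*(-1)))**2 = (2 + 2*(-2))**2 = (2 - 4)**2 = (-2)**2 = 4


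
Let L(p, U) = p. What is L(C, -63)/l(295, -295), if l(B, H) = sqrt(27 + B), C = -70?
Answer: -5*sqrt(322)/23 ≈ -3.9009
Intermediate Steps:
L(C, -63)/l(295, -295) = -70/sqrt(27 + 295) = -70*sqrt(322)/322 = -5*sqrt(322)/23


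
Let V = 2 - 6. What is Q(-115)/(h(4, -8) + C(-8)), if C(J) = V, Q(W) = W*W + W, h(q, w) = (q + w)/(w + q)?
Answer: -4370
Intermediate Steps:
V = -4
h(q, w) = 1 (h(q, w) = (q + w)/(q + w) = 1)
Q(W) = W + W² (Q(W) = W² + W = W + W²)
C(J) = -4
Q(-115)/(h(4, -8) + C(-8)) = (-115*(1 - 115))/(1 - 4) = (-115*(-114))/(-3) = -⅓*13110 = -4370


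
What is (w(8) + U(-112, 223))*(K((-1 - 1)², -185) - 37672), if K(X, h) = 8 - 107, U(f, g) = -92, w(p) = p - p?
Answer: 3474932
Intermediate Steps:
w(p) = 0
K(X, h) = -99
(w(8) + U(-112, 223))*(K((-1 - 1)², -185) - 37672) = (0 - 92)*(-99 - 37672) = -92*(-37771) = 3474932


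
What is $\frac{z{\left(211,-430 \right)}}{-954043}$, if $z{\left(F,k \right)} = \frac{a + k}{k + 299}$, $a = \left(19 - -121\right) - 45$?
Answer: $- \frac{335}{124979633} \approx -2.6804 \cdot 10^{-6}$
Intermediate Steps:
$a = 95$ ($a = \left(19 + 121\right) - 45 = 140 - 45 = 95$)
$z{\left(F,k \right)} = \frac{95 + k}{299 + k}$ ($z{\left(F,k \right)} = \frac{95 + k}{k + 299} = \frac{95 + k}{299 + k}$)
$\frac{z{\left(211,-430 \right)}}{-954043} = \frac{\frac{1}{299 - 430} \left(95 - 430\right)}{-954043} = \frac{1}{-131} \left(-335\right) \left(- \frac{1}{954043}\right) = \left(- \frac{1}{131}\right) \left(-335\right) \left(- \frac{1}{954043}\right) = \frac{335}{131} \left(- \frac{1}{954043}\right) = - \frac{335}{124979633}$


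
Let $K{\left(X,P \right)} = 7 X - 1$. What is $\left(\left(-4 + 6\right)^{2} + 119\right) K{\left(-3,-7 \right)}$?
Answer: $-2706$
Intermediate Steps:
$K{\left(X,P \right)} = -1 + 7 X$
$\left(\left(-4 + 6\right)^{2} + 119\right) K{\left(-3,-7 \right)} = \left(\left(-4 + 6\right)^{2} + 119\right) \left(-1 + 7 \left(-3\right)\right) = \left(2^{2} + 119\right) \left(-1 - 21\right) = \left(4 + 119\right) \left(-22\right) = 123 \left(-22\right) = -2706$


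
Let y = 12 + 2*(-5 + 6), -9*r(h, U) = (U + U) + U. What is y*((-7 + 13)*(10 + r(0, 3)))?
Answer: 756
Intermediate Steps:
r(h, U) = -U/3 (r(h, U) = -((U + U) + U)/9 = -(2*U + U)/9 = -U/3)
y = 14 (y = 12 + 2*1 = 12 + 2 = 14)
y*((-7 + 13)*(10 + r(0, 3))) = 14*((-7 + 13)*(10 - ⅓*3)) = 14*(6*(10 - 1)) = 14*(6*9) = 14*54 = 756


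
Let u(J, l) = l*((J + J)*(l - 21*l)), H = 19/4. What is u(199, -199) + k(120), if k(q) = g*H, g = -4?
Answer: -315223979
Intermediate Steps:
H = 19/4 (H = 19*(1/4) = 19/4 ≈ 4.7500)
k(q) = -19 (k(q) = -4*19/4 = -19)
u(J, l) = -40*J*l**2 (u(J, l) = l*((2*J)*(-20*l)) = l*(-40*J*l) = -40*J*l**2)
u(199, -199) + k(120) = -40*199*(-199)**2 - 19 = -40*199*39601 - 19 = -315223960 - 19 = -315223979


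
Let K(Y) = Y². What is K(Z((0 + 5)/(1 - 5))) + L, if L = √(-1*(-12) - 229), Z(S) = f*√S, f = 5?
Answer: -125/4 + I*√217 ≈ -31.25 + 14.731*I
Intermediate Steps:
Z(S) = 5*√S
L = I*√217 (L = √(12 - 229) = √(-217) = I*√217 ≈ 14.731*I)
K(Z((0 + 5)/(1 - 5))) + L = (5*√((0 + 5)/(1 - 5)))² + I*√217 = (5*√(5/(-4)))² + I*√217 = (5*√(5*(-¼)))² + I*√217 = (5*√(-5/4))² + I*√217 = (5*(I*√5/2))² + I*√217 = (5*I*√5/2)² + I*√217 = -125/4 + I*√217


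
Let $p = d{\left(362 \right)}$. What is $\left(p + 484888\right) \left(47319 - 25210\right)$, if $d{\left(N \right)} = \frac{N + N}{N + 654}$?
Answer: $\frac{2722982754897}{254} \approx 1.072 \cdot 10^{10}$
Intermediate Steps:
$d{\left(N \right)} = \frac{2 N}{654 + N}$
$p = \frac{181}{254}$ ($p = 2 \cdot 362 \frac{1}{654 + 362} = 2 \cdot 362 \cdot \frac{1}{1016} = \frac{181}{254} \approx 0.7126$)
$\left(p + 484888\right) \left(47319 - 25210\right) = \left(\frac{181}{254} + 484888\right) \left(47319 - 25210\right) = \frac{123161733}{254} \cdot 22109 = \frac{2722982754897}{254}$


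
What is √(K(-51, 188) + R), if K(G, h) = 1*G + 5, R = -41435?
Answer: 3*I*√4609 ≈ 203.67*I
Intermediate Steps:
K(G, h) = 5 + G (K(G, h) = G + 5 = 5 + G)
√(K(-51, 188) + R) = √((5 - 51) - 41435) = √(-46 - 41435) = √(-41481) = 3*I*√4609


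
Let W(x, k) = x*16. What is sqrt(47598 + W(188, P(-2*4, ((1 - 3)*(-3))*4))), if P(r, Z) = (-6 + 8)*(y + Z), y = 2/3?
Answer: sqrt(50606) ≈ 224.96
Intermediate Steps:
y = 2/3 (y = 2*(1/3) = 2/3 ≈ 0.66667)
P(r, Z) = 4/3 + 2*Z (P(r, Z) = (-6 + 8)*(2/3 + Z) = 2*(2/3 + Z) = 4/3 + 2*Z)
W(x, k) = 16*x
sqrt(47598 + W(188, P(-2*4, ((1 - 3)*(-3))*4))) = sqrt(47598 + 16*188) = sqrt(47598 + 3008) = sqrt(50606)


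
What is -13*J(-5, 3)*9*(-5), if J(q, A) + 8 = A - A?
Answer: -4680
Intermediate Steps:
J(q, A) = -8 (J(q, A) = -8 + (A - A) = -8 + 0 = -8)
-13*J(-5, 3)*9*(-5) = -13*(-8*9)*(-5) = -(-936)*(-5) = -13*360 = -4680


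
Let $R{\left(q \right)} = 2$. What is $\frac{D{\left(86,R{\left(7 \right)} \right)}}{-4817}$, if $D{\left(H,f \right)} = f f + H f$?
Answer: $- \frac{176}{4817} \approx -0.036537$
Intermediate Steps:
$D{\left(H,f \right)} = f^{2} + H f$
$\frac{D{\left(86,R{\left(7 \right)} \right)}}{-4817} = \frac{2 \left(86 + 2\right)}{-4817} = 2 \cdot 88 \left(- \frac{1}{4817}\right) = 176 \left(- \frac{1}{4817}\right) = - \frac{176}{4817}$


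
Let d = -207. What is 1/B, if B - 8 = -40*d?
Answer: 1/8288 ≈ 0.00012066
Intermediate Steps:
B = 8288 (B = 8 - 40*(-207) = 8 + 8280 = 8288)
1/B = 1/8288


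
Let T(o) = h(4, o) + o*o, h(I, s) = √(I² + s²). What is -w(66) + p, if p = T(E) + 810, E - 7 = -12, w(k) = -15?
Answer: 850 + √41 ≈ 856.40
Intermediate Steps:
E = -5 (E = 7 - 12 = -5)
T(o) = o² + √(16 + o²) (T(o) = √(4² + o²) + o*o = √(16 + o²) + o² = o² + √(16 + o²))
p = 835 + √41 (p = ((-5)² + √(16 + (-5)²)) + 810 = (25 + √(16 + 25)) + 810 = (25 + √41) + 810 = 835 + √41 ≈ 841.40)
-w(66) + p = -1*(-15) + (835 + √41) = 15 + (835 + √41) = 850 + √41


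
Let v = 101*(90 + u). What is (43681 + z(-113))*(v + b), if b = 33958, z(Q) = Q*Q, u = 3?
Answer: 2447163950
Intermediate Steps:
z(Q) = Q²
v = 9393 (v = 101*(90 + 3) = 101*93 = 9393)
(43681 + z(-113))*(v + b) = (43681 + (-113)²)*(9393 + 33958) = (43681 + 12769)*43351 = 56450*43351 = 2447163950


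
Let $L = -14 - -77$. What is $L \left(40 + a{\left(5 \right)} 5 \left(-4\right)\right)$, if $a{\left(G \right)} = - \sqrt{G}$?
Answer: $2520 + 1260 \sqrt{5} \approx 5337.4$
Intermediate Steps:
$L = 63$ ($L = -14 + 77 = 63$)
$L \left(40 + a{\left(5 \right)} 5 \left(-4\right)\right) = 63 \left(40 + - \sqrt{5} \cdot 5 \left(-4\right)\right) = 63 \left(40 + - 5 \sqrt{5} \left(-4\right)\right) = 63 \left(40 + 20 \sqrt{5}\right) = 2520 + 1260 \sqrt{5}$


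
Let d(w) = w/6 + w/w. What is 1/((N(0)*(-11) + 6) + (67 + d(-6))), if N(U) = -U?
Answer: 1/73 ≈ 0.013699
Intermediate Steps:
d(w) = 1 + w/6 (d(w) = w*(1/6) + 1 = w/6 + 1 = 1 + w/6)
1/((N(0)*(-11) + 6) + (67 + d(-6))) = 1/((-1*0*(-11) + 6) + (67 + (1 + (1/6)*(-6)))) = 1/((0*(-11) + 6) + (67 + (1 - 1))) = 1/((0 + 6) + (67 + 0)) = 1/(6 + 67) = 1/73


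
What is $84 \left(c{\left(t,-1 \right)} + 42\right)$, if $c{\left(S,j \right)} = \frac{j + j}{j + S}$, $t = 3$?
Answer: $3444$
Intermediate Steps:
$c{\left(S,j \right)} = \frac{2 j}{S + j}$
$84 \left(c{\left(t,-1 \right)} + 42\right) = 84 \left(2 \left(-1\right) \frac{1}{3 - 1} + 42\right) = 84 \left(2 \left(-1\right) \frac{1}{2} + 42\right) = 84 \left(-1 + 42\right) = 84 \cdot 41 = 3444$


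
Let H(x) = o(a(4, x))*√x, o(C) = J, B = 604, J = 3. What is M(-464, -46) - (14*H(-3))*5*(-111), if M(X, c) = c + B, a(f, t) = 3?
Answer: 558 + 23310*I*√3 ≈ 558.0 + 40374.0*I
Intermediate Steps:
M(X, c) = 604 + c (M(X, c) = c + 604 = 604 + c)
o(C) = 3
H(x) = 3*√x
M(-464, -46) - (14*H(-3))*5*(-111) = (604 - 46) - (14*(3*√(-3)))*5*(-111) = 558 - (14*(3*(I*√3)))*5*(-111) = 558 - (14*(3*I*√3))*5*(-111) = 558 - (42*I*√3)*5*(-111) = 558 - 210*I*√3*(-111) = 558 - (-23310)*I*√3 = 558 + 23310*I*√3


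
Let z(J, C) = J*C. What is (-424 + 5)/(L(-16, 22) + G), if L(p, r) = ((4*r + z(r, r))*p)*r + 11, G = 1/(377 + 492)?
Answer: 364111/174958376 ≈ 0.0020811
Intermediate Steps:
G = 1/869 ≈ 0.0011507
z(J, C) = C*J
L(p, r) = 11 + p*r*(r**2 + 4*r) (L(p, r) = ((4*r + r*r)*p)*r + 11 = ((4*r + r**2)*p)*r + 11 = ((r**2 + 4*r)*p)*r + 11 = (p*(r**2 + 4*r))*r + 11 = p*r*(r**2 + 4*r) + 11 = 11 + p*r*(r**2 + 4*r))
(-424 + 5)/(L(-16, 22) + G) = (-424 + 5)/((11 - 16*22**3 + 4*(-16)*22**2) + 1/869) = -419/((11 - 16*10648 + 4*(-16)*484) + 1/869) = -419/((11 - 170368 - 30976) + 1/869) = -419/(-201333 + 1/869) = -419/(-174958376/869) = -419*(-869/174958376) = 364111/174958376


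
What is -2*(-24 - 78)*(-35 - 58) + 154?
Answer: -18818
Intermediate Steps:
-2*(-24 - 78)*(-35 - 58) + 154 = -(-204)*(-93) + 154 = -2*9486 + 154 = -18972 + 154 = -18818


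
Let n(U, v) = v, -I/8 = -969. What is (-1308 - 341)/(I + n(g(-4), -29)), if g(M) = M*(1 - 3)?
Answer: -1649/7723 ≈ -0.21352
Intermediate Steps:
g(M) = -2*M (g(M) = M*(-2) = -2*M)
I = 7752 (I = -8*(-969) = 7752)
(-1308 - 341)/(I + n(g(-4), -29)) = (-1308 - 341)/(7752 - 29) = -1649/7723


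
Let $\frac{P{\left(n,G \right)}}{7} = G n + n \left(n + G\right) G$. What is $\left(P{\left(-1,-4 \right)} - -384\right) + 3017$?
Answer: $3289$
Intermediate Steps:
$P{\left(n,G \right)} = 7 G n + 7 G n \left(G + n\right)$ ($P{\left(n,G \right)} = 7 \left(G n + n \left(n + G\right) G\right) = 7 \left(G n + n \left(G + n\right) G\right) = 7 \left(G n + G n \left(G + n\right)\right) = 7 G n + 7 G n \left(G + n\right)$)
$\left(P{\left(-1,-4 \right)} - -384\right) + 3017 = \left(7 \left(-4\right) \left(-1\right) \left(1 - 4 - 1\right) - -384\right) + 3017 = \left(7 \left(-4\right) \left(-1\right) \left(-4\right) + 384\right) + 3017 = \left(-112 + 384\right) + 3017 = 272 + 3017 = 3289$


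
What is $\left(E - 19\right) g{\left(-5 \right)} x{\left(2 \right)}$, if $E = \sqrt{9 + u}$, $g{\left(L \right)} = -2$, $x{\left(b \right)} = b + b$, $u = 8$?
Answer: $152 - 8 \sqrt{17} \approx 119.02$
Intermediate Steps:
$x{\left(b \right)} = 2 b$
$E = \sqrt{17}$ ($E = \sqrt{9 + 8} = \sqrt{17} \approx 4.1231$)
$\left(E - 19\right) g{\left(-5 \right)} x{\left(2 \right)} = \left(\sqrt{17} - 19\right) \left(-2\right) 2 \cdot 2 = \left(-19 + \sqrt{17}\right) \left(-2\right) 4 = \left(38 - 2 \sqrt{17}\right) 4 = 152 - 8 \sqrt{17}$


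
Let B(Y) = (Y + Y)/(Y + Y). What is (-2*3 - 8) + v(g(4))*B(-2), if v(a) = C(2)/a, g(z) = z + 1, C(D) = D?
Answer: -68/5 ≈ -13.600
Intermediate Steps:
B(Y) = 1 (B(Y) = (2*Y)/((2*Y)) = (2*Y)*(1/(2*Y)) = 1)
g(z) = 1 + z
v(a) = 2/a
(-2*3 - 8) + v(g(4))*B(-2) = (-2*3 - 8) + (2/(1 + 4))*1 = (-6 - 8) + (2/5)*1 = -14 + (2*(1/5))*1 = -14 + (2/5)*1 = -14 + 2/5 = -68/5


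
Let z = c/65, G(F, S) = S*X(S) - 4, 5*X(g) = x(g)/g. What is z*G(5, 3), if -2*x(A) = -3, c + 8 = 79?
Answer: -2627/650 ≈ -4.0415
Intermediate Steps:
c = 71 (c = -8 + 79 = 71)
x(A) = 3/2 (x(A) = -½*(-3) = 3/2)
X(g) = 3/(10*g) (X(g) = (3/(2*g))/5 = 3/(10*g))
G(F, S) = -37/10 (G(F, S) = S*(3/(10*S)) - 4 = 3/10 - 4 = -37/10)
z = 71/65 ≈ 1.0923
z*G(5, 3) = (71/65)*(-37/10) = -2627/650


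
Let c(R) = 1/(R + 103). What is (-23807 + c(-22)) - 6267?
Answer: -2435993/81 ≈ -30074.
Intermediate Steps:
c(R) = 1/(103 + R)
(-23807 + c(-22)) - 6267 = (-23807 + 1/(103 - 22)) - 6267 = (-23807 + 1/81) - 6267 = -1928366/81 - 6267 = -2435993/81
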